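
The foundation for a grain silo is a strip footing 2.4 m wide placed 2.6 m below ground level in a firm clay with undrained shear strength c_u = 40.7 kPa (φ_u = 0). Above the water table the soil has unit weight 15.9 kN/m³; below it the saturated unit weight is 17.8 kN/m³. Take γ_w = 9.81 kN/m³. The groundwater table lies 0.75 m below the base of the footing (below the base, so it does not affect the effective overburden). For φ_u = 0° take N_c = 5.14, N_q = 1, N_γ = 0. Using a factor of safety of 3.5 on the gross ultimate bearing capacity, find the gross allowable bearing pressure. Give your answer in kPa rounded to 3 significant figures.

Overburden at base level: q = 15.9 × 2.6 = 41.34 kPa.
Cohesion term c·N_c = 40.7 × 5.14 = 209.2 kPa; surcharge term q·N_q = 41.34 × 1 = 41.34 kPa.
q_ult = 209.2 + 41.34 = 250.54 kPa.
q_all = 250.54 / 3.5 = 71.582 kPa.

q_all ≈ 71.6 kPa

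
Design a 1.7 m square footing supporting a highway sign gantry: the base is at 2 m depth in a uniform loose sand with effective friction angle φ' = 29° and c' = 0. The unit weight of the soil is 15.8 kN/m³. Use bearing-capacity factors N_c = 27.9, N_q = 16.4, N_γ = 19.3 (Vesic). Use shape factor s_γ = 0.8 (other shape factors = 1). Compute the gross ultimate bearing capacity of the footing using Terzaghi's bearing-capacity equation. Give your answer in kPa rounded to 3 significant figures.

q = γ·D_f = 15.8 × 2 = 31.6 kPa.
q·N_q = 31.6 × 16.4 = 518.24 kPa
0.5·γ·B·N_γ·s_γ = 0.5 × 15.8 × 1.7 × 19.3 × 0.8 = 207.36 kPa
q_ult = 518.24 + 207.36 = 725.6 kPa.

q_ult ≈ 726 kPa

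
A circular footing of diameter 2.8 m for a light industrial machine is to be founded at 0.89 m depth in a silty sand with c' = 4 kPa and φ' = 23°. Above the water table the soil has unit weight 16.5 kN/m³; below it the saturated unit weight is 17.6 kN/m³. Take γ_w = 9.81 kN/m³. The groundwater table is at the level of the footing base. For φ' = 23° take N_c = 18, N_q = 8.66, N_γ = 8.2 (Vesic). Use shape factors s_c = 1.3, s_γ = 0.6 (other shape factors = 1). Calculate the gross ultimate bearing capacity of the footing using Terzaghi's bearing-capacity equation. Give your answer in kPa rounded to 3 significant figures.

q = γ·D_f = 16.5 × 0.89 = 14.685 kPa.
For the ½γBN_γ term take γ' = 17.6 − 9.81 = 7.79 kN/m³ (soil below base is submerged).
c·N_c·s_c = 4 × 18 × 1.3 = 93.6 kPa
q·N_q = 14.685 × 8.66 = 127.17 kPa
0.5·γ·B·N_γ·s_γ = 0.5 × 7.79 × 2.8 × 8.2 × 0.6 = 53.658 kPa
q_ult = 93.6 + 127.17 + 53.658 = 274.43 kPa.

q_ult ≈ 274 kPa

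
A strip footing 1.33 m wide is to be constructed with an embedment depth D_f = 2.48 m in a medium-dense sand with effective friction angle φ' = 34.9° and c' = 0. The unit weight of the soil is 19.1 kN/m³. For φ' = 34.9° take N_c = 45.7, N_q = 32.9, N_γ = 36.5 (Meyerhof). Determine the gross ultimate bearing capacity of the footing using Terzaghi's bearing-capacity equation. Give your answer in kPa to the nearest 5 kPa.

Overburden at base level: q = 19.1 × 2.48 = 47.368 kPa.
Surcharge term q·N_q = 47.368 × 32.9 = 1558.4 kPa; self-weight term 0.5·γ·B·N_γ = 0.5 × 19.1 × 1.33 × 36.5 = 463.6 kPa.
q_ult = 1558.4 + 463.6 = 2022 kPa.

q_ult ≈ 2020 kPa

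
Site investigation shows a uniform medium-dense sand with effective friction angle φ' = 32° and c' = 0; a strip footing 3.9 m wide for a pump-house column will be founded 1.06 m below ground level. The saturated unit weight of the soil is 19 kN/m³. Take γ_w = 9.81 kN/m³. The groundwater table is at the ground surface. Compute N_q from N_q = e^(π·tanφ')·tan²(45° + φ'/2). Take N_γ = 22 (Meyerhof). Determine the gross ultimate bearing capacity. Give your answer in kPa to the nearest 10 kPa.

tan32° = 0.6249, so N_q = e^(π×0.6249)·tan²(61°) = 7.121 × 3.255 = 23.18.
With the water table at the surface the whole profile is submerged: γ' = 19 − 9.81 = 9.19 kN/m³, so q = γ'·D_f = 9.7414 kPa; the same γ' applies in the ½γBN_γ term.
q_ult = q·N_q + 0.5·γ·B·N_γ
     = 9.7414 × 23.177 + 0.5 × 9.19 × 3.9 × 22
     = 225.77 + 394.25 = 620.03 kPa.

q_ult ≈ 620 kPa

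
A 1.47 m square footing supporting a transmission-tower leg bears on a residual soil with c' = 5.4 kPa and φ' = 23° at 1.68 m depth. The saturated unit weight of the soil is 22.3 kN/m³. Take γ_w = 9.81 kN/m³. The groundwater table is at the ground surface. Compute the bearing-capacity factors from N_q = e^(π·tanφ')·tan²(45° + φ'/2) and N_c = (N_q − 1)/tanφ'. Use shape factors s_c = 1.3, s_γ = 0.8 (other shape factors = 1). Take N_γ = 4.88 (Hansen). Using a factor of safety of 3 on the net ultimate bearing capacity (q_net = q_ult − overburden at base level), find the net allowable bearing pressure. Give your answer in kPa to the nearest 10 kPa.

q_all(net) ≈ 110 kPa

N_q = e^(π·tan23°)·tan²(56.5°) = 8.66; N_c = (N_q − 1)/tanφ' = 18.05.
With the water table at the surface the whole profile is submerged: γ' = 22.3 − 9.81 = 12.49 kN/m³, so q = γ'·D_f = 20.983 kPa; the same γ' applies in the ½γBN_γ term.
q_ult = c·N_c·s_c + q·N_q + 0.5·γ·B·N_γ·s_γ
     = 5.4 × 18.049 × 1.3 + 20.983 × 8.6612 + 0.5 × 12.49 × 1.47 × 4.88 × 0.8
     = 126.7 + 181.74 + 35.839 = 344.28 kPa.
q_net = 344.28 − 20.983 = 323.3 kPa.
q_all(net) = 323.3 / 3 = 107.77 kPa.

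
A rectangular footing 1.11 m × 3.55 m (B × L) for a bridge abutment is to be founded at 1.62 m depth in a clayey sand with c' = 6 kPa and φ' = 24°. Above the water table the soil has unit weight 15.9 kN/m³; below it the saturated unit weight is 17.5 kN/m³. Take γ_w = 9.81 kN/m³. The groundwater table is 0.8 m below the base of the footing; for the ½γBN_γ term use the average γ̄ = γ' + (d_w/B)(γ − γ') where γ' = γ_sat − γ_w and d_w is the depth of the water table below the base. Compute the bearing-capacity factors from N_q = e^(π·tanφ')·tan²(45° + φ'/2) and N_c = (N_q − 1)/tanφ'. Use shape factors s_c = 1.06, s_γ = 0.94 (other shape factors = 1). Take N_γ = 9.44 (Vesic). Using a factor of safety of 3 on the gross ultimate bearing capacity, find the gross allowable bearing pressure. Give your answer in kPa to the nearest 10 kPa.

q_all ≈ 150 kPa

N_q = e^(π·tan24°)·tan²(57°) = 9.6; N_c = (N_q − 1)/tanφ' = 19.32.
q = γ·D_f = 15.9 × 1.62 = 25.758 kPa.
γ' = 7.69 kN/m³; averaging over the depth B below the base, γ̄ = γ' + (d_w/B)(γ − γ') = 13.607 kN/m³.
c·N_c·s_c = 6 × 19.324 × 1.06 = 122.9 kPa
q·N_q = 25.758 × 9.6034 = 247.36 kPa
0.5·γ·B·N_γ·s_γ = 0.5 × 13.607 × 1.11 × 9.44 × 0.94 = 67.013 kPa
q_ult = 122.9 + 247.36 + 67.013 = 437.27 kPa.
q_all = 437.27 / 3 = 145.76 kPa.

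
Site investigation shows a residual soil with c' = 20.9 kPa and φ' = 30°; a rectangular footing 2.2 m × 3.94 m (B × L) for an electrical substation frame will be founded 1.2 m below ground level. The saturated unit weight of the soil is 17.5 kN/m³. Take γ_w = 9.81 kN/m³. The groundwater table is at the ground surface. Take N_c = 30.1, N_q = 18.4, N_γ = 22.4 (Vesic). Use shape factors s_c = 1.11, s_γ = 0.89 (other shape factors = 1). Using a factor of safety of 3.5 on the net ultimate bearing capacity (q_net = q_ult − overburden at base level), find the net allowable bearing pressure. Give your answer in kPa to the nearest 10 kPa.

q_all(net) ≈ 290 kPa

γ' = 17.5 − 9.81 = 7.69 kN/m³ (submerged throughout). q = 7.69 × 1.2 = 9.228 kPa; the same γ' applies in the ½γBN_γ term.
c·N_c·s_c = 20.9 × 30.1 × 1.11 = 698.29 kPa
q·N_q = 9.228 × 18.4 = 169.8 kPa
0.5·γ·B·N_γ·s_γ = 0.5 × 7.69 × 2.2 × 22.4 × 0.89 = 168.64 kPa
q_ult = 698.29 + 169.8 + 168.64 = 1036.7 kPa.
q_net = 1036.7 − 9.228 = 1027.5 kPa.
q_all(net) = 1027.5 / 3.5 = 293.57 kPa.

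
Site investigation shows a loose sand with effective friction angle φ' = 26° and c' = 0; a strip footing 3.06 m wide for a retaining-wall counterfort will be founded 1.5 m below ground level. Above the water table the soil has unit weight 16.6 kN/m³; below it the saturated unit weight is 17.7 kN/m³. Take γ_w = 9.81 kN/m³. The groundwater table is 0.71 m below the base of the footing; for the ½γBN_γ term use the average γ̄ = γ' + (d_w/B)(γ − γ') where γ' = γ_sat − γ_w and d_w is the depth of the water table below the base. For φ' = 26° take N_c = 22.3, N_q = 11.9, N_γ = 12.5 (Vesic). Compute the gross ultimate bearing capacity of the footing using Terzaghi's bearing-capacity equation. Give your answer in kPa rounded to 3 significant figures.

q_ult ≈ 486 kPa

q = γ·D_f = 16.6 × 1.5 = 24.9 kPa.
γ' = 7.89 kN/m³; averaging over the depth B below the base, γ̄ = γ' + (d_w/B)(γ − γ') = 9.9109 kN/m³.
q·N_q = 24.9 × 11.9 = 296.31 kPa
0.5·γ·B·N_γ = 0.5 × 9.9109 × 3.06 × 12.5 = 189.55 kPa
q_ult = 296.31 + 189.55 = 485.86 kPa.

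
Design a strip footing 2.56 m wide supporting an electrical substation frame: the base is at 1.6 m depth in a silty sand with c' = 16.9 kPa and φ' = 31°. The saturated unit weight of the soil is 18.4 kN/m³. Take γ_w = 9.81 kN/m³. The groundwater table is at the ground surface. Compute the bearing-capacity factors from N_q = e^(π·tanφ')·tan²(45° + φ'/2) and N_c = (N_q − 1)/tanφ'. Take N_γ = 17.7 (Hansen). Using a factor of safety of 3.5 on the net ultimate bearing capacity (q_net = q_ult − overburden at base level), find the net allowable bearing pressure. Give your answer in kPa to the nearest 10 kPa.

N_q = e^(π·tan31°)·tan²(60.5°) = 20.63; N_c = (N_q − 1)/tanφ' = 32.67.
With the water table at the surface the whole profile is submerged: γ' = 18.4 − 9.81 = 8.59 kN/m³, so q = γ'·D_f = 13.744 kPa; the same γ' applies in the ½γBN_γ term.
q_ult = c·N_c + q·N_q + 0.5·γ·B·N_γ
     = 16.9 × 32.671 + 13.744 × 20.631 + 0.5 × 8.59 × 2.56 × 17.7
     = 552.14 + 283.55 + 194.62 = 1030.3 kPa.
q_net = 1030.3 − 13.744 = 1016.6 kPa.
q_all(net) = 1016.6 / 3.5 = 290.45 kPa.

q_all(net) ≈ 290 kPa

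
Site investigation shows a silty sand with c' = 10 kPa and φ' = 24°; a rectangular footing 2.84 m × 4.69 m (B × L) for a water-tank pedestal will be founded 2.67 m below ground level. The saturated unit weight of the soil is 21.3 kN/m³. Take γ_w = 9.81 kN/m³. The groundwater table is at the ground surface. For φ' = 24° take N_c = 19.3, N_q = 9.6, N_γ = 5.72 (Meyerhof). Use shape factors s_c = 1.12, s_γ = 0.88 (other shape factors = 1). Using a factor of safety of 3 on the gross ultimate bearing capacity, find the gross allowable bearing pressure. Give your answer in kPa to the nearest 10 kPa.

With the water table at the surface the whole profile is submerged: γ' = 21.3 − 9.81 = 11.49 kN/m³, so q = γ'·D_f = 30.678 kPa; the same γ' applies in the ½γBN_γ term.
q_ult = c·N_c·s_c + q·N_q + 0.5·γ·B·N_γ·s_γ
     = 10 × 19.3 × 1.12 + 30.678 × 9.6 + 0.5 × 11.49 × 2.84 × 5.72 × 0.88
     = 216.16 + 294.51 + 82.127 = 592.8 kPa.
q_all = 592.8 / 3 = 197.6 kPa.

q_all ≈ 200 kPa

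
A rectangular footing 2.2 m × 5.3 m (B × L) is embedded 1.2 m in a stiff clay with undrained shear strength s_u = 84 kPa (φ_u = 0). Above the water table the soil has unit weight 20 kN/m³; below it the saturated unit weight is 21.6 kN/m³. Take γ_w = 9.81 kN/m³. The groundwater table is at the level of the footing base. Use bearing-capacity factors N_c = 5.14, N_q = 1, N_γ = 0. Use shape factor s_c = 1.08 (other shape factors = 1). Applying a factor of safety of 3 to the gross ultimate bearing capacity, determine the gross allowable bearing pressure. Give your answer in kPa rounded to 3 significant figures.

Effective surcharge at the founding depth q = γ·D_f = 20 × 1.2 = 24 kPa.
q_ult = c·N_c·s_c + q·N_q
     = 84 × 5.14 × 1.08 + 24 × 1
     = 466.3 + 24 = 490.3 kPa.
q_all = q_ult / FS = 490.3 / 3 = 163.43 kPa.

q_all ≈ 163 kPa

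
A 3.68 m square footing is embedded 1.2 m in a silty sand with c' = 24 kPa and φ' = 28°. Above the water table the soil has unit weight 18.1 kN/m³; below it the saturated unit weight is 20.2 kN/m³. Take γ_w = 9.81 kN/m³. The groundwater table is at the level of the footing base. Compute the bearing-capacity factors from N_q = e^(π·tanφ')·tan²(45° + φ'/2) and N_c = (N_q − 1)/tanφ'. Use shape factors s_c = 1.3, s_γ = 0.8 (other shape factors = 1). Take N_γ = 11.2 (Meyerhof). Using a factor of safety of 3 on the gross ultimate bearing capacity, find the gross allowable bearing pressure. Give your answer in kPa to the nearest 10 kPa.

N_q = e^(π·tan28°)·tan²(59°) = 14.72; N_c = (N_q − 1)/tanφ' = 25.8.
q = γ·D_f = 18.1 × 1.2 = 21.72 kPa.
For the ½γBN_γ term take γ' = 20.2 − 9.81 = 10.39 kN/m³ (soil below base is submerged).
c·N_c·s_c = 24 × 25.803 × 1.3 = 805.06 kPa
q·N_q = 21.72 × 14.72 = 319.72 kPa
0.5·γ·B·N_γ·s_γ = 0.5 × 10.39 × 3.68 × 11.2 × 0.8 = 171.29 kPa
q_ult = 805.06 + 319.72 + 171.29 = 1296.1 kPa.
q_all = 1296.1 / 3 = 432.02 kPa.

q_all ≈ 430 kPa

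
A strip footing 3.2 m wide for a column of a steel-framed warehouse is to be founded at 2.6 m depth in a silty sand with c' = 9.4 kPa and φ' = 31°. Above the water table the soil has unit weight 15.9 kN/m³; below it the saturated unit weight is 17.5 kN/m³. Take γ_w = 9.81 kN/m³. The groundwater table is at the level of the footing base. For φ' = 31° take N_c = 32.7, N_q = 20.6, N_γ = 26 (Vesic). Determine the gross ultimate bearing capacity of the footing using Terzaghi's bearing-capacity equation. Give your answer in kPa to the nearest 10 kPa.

q_ult ≈ 1480 kPa

q = γ·D_f = 15.9 × 2.6 = 41.34 kPa.
For the ½γBN_γ term take γ' = 17.5 − 9.81 = 7.69 kN/m³ (soil below base is submerged).
c·N_c = 9.4 × 32.7 = 307.38 kPa
q·N_q = 41.34 × 20.6 = 851.6 kPa
0.5·γ·B·N_γ = 0.5 × 7.69 × 3.2 × 26 = 319.9 kPa
q_ult = 307.38 + 851.6 + 319.9 = 1478.9 kPa.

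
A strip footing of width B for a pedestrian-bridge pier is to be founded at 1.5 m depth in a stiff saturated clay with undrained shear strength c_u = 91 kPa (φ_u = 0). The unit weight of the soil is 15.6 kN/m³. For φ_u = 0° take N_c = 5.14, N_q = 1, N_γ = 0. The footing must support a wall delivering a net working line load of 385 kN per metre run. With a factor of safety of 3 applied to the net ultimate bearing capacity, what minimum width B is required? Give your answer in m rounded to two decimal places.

B = 2.47 m

Effective surcharge at the founding depth q = γ·D_f = 15.6 × 1.5 = 23.4 kPa.
q_ult = c·N_c + q·N_q
     = 91 × 5.14 + 23.4 × 1
     = 467.74 + 23.4 = 491.14 kPa.
For φ = 0 the ½γBN_γ term vanishes, so q_ult is independent of B. q_net = 491.14 − 23.4 = 467.74 kPa; q_all(net) = 467.74/3 = 155.91 kPa.
Required width B = w / q_all(net) = 385 / 155.91 = 2.469 m.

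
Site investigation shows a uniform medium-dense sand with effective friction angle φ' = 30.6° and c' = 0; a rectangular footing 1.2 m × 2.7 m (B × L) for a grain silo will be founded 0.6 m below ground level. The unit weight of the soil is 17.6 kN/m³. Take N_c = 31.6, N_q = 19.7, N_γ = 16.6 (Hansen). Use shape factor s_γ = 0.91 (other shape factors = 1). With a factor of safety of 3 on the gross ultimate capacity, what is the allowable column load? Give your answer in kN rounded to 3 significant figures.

P_all ≈ 397 kN

q = γ·D_f = 17.6 × 0.6 = 10.56 kPa.
q·N_q = 10.56 × 19.7 = 208.03 kPa
0.5·γ·B·N_γ·s_γ = 0.5 × 17.6 × 1.2 × 16.6 × 0.91 = 159.52 kPa
q_ult = 208.03 + 159.52 = 367.55 kPa.
Gross allowable pressure q_all = 367.55 / 3 = 122.52 kPa.
Footing area = 3.24 m², so allowable column load = 122.52 × 3.24 = 396.96 kN.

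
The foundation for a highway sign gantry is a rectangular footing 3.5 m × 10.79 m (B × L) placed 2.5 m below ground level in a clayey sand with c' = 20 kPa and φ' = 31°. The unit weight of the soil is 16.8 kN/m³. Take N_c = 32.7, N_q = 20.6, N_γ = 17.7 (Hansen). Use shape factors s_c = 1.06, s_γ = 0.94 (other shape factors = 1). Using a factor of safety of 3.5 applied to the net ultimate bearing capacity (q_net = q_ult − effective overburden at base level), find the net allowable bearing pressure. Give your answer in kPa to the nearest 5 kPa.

q_all(net) ≈ 575 kPa

Effective surcharge at the founding depth q = γ·D_f = 16.8 × 2.5 = 42 kPa.
q_ult = c·N_c·s_c + q·N_q + 0.5·γ·B·N_γ·s_γ
     = 20 × 32.7 × 1.06 + 42 × 20.6 + 0.5 × 16.8 × 3.5 × 17.7 × 0.94
     = 693.24 + 865.2 + 489.16 = 2047.6 kPa.
Net ultimate: q_net = 2047.6 − 42 = 2005.6 kPa.
q_all(net) = 2005.6 / 3.5 = 573.03 kPa.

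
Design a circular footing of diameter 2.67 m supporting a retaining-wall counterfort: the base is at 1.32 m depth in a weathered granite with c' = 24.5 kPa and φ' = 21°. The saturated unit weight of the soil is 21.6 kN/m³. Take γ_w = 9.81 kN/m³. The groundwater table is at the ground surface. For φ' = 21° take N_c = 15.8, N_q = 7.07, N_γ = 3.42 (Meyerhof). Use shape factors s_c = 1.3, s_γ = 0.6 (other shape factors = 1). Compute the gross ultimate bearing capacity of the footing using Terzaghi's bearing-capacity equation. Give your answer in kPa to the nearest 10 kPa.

With the water table at the surface the whole profile is submerged: γ' = 21.6 − 9.81 = 11.79 kN/m³, so q = γ'·D_f = 15.563 kPa; the same γ' applies in the ½γBN_γ term.
q_ult = c·N_c·s_c + q·N_q + 0.5·γ·B·N_γ·s_γ
     = 24.5 × 15.8 × 1.3 + 15.563 × 7.07 + 0.5 × 11.79 × 2.67 × 3.42 × 0.6
     = 503.23 + 110.03 + 32.298 = 645.56 kPa.

q_ult ≈ 650 kPa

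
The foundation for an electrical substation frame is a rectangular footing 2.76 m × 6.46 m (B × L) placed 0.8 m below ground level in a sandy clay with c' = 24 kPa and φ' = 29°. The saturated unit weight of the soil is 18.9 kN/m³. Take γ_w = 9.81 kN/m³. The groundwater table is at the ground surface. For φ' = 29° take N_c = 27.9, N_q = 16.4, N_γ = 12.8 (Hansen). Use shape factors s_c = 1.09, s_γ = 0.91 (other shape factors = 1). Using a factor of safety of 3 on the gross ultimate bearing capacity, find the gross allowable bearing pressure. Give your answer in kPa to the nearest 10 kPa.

Water table at ground surface, so effective unit weight γ' = 18.9 − 9.81 = 9.09 kN/m³ is used throughout; overburden q = 9.09 × 0.8 = 7.272 kPa; the same γ' applies in the ½γBN_γ term.
Cohesion term c·N_c·s_c = 24 × 27.9 × 1.09 = 729.86 kPa; surcharge term q·N_q = 7.272 × 16.4 = 119.26 kPa; self-weight term 0.5·γ·B·N_γ·s_γ = 0.5 × 9.09 × 2.76 × 12.8 × 0.91 = 146.11 kPa.
q_ult = 729.86 + 119.26 + 146.11 = 995.24 kPa.
q_all = 995.24 / 3 = 331.75 kPa.

q_all ≈ 330 kPa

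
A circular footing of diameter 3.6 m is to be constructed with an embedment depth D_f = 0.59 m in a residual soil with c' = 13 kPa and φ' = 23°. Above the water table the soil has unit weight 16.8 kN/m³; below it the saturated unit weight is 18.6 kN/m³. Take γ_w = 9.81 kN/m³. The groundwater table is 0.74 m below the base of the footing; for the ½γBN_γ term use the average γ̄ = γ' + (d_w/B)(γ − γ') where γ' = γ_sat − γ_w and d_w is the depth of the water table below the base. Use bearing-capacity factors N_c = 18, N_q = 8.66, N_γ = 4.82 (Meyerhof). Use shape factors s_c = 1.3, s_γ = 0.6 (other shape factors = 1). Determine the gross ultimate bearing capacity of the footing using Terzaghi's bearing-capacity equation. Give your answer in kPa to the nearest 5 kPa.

q = γ·D_f = 16.8 × 0.59 = 9.912 kPa.
γ' = 8.79 kN/m³; averaging over the depth B below the base, γ̄ = γ' + (d_w/B)(γ − γ') = 10.437 kN/m³.
c·N_c·s_c = 13 × 18 × 1.3 = 304.2 kPa
q·N_q = 9.912 × 8.66 = 85.838 kPa
0.5·γ·B·N_γ·s_γ = 0.5 × 10.437 × 3.6 × 4.82 × 0.6 = 54.328 kPa
q_ult = 304.2 + 85.838 + 54.328 = 444.37 kPa.

q_ult ≈ 445 kPa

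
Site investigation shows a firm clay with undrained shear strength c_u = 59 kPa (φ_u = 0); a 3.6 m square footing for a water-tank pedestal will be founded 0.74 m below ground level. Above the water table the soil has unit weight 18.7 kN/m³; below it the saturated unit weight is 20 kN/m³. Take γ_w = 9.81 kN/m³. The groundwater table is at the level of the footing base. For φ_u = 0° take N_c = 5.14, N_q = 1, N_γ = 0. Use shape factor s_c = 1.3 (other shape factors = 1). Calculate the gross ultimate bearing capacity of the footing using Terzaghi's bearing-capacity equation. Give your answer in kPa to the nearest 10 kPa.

q_ult ≈ 410 kPa

Effective surcharge at the founding depth q = γ·D_f = 18.7 × 0.74 = 13.838 kPa.
q_ult = c·N_c·s_c + q·N_q
     = 59 × 5.14 × 1.3 + 13.838 × 1
     = 394.24 + 13.838 = 408.08 kPa.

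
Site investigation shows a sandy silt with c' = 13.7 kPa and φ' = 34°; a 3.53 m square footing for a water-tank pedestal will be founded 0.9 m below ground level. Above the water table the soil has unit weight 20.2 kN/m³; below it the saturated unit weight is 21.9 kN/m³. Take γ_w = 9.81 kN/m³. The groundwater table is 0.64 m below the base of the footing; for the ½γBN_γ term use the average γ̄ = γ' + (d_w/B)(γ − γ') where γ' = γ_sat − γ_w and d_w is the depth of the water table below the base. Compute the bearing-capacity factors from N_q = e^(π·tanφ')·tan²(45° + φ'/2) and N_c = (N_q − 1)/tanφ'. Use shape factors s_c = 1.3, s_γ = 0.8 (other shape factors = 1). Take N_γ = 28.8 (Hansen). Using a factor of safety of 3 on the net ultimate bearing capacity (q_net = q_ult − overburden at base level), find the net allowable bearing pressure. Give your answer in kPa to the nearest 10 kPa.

N_q = e^(π·tan34°)·tan²(62°) = 29.44; N_c = (N_q − 1)/tanφ' = 42.16.
q = γ·D_f = 20.2 × 0.9 = 18.18 kPa.
γ' = 12.09 kN/m³; averaging over the depth B below the base, γ̄ = γ' + (d_w/B)(γ − γ') = 13.56 kN/m³.
c·N_c·s_c = 13.7 × 42.164 × 1.3 = 750.94 kPa
q·N_q = 18.18 × 29.44 = 535.22 kPa
0.5·γ·B·N_γ·s_γ = 0.5 × 13.56 × 3.53 × 28.8 × 0.8 = 551.44 kPa
q_ult = 750.94 + 535.22 + 551.44 = 1837.6 kPa.
q_net = 1837.6 − 18.18 = 1819.4 kPa.
q_all(net) = 1819.4 / 3 = 606.47 kPa.

q_all(net) ≈ 610 kPa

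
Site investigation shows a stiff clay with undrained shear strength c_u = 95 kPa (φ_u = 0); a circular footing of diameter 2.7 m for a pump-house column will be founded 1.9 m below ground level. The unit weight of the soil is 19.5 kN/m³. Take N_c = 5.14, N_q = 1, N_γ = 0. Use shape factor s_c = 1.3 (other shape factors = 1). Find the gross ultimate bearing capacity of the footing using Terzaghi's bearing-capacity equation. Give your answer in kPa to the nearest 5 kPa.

Overburden at base level: q = 19.5 × 1.9 = 37.05 kPa.
Cohesion term c·N_c·s_c = 95 × 5.14 × 1.3 = 634.79 kPa; surcharge term q·N_q = 37.05 × 1 = 37.05 kPa.
q_ult = 634.79 + 37.05 = 671.84 kPa.

q_ult ≈ 670 kPa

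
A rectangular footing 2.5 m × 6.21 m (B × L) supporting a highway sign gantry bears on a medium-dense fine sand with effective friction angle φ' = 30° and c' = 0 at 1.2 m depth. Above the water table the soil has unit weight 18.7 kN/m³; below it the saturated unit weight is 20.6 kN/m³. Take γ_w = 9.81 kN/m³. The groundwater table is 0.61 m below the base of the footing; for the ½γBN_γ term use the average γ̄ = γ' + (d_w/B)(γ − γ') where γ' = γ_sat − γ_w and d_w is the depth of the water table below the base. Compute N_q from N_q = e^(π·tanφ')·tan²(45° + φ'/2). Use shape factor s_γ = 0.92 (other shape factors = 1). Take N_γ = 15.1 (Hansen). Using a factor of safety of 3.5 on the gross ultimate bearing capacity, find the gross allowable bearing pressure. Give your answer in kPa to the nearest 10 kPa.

q_all ≈ 180 kPa

N_q = e^(π·tan30°)·tan²(60°) = 18.4.
Overburden at base level: q = 18.7 × 1.2 = 22.44 kPa.
The water table is 0.61 m below the base (< B = 2.5 m), so the ½γBN_γ term uses γ̄ = γ' + (d_w/B)(γ − γ') = 10.79 + (0.61/2.5)(18.7 − 10.79) = 12.72 kN/m³.
Surcharge term q·N_q = 22.44 × 18.401 = 412.92 kPa; self-weight term 0.5·γ·B·N_γ·s_γ = 0.5 × 12.72 × 2.5 × 15.1 × 0.92 = 220.88 kPa.
q_ult = 412.92 + 220.88 = 633.8 kPa.
q_all = 633.8 / 3.5 = 181.09 kPa.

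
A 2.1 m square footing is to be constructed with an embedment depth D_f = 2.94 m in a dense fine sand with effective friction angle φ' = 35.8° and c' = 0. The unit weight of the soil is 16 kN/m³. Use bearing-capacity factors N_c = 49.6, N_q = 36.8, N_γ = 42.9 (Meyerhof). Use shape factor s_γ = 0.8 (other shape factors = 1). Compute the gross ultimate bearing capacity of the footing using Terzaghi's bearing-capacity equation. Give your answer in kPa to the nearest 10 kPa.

Effective surcharge at the founding depth q = γ·D_f = 16 × 2.94 = 47.04 kPa.
q_ult = q·N_q + 0.5·γ·B·N_γ·s_γ
     = 47.04 × 36.8 + 0.5 × 16 × 2.1 × 42.9 × 0.8
     = 1731.1 + 576.58 = 2307.6 kPa.

q_ult ≈ 2310 kPa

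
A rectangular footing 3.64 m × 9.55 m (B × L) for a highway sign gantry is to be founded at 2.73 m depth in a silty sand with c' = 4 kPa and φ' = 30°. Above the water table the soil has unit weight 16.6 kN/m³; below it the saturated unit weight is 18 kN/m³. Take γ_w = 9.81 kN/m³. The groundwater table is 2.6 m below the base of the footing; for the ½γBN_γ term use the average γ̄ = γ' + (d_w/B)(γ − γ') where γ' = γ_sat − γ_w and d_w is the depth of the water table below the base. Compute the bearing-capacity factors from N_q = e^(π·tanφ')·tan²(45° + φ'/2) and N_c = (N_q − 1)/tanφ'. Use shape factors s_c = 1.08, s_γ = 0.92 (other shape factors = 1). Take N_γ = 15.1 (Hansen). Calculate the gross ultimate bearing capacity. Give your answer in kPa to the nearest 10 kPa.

q_ult ≈ 1320 kPa

tan30° = 0.5774, so N_q = e^(π×0.5774)·tan²(60°) = 6.134 × 3.0 = 18.4.
N_c = (18.4 − 1)/tan30° = 30.14.
Overburden at base level: q = 16.6 × 2.73 = 45.318 kPa.
The water table is 2.6 m below the base (< B = 3.64 m), so the ½γBN_γ term uses γ̄ = γ' + (d_w/B)(γ − γ') = 8.19 + (2.6/3.64)(16.6 − 8.19) = 14.197 kN/m³.
Cohesion term c·N_c·s_c = 4 × 30.14 × 1.08 = 130.2 kPa; surcharge term q·N_q = 45.318 × 18.401 = 833.9 kPa; self-weight term 0.5·γ·B·N_γ·s_γ = 0.5 × 14.197 × 3.64 × 15.1 × 0.92 = 358.95 kPa.
q_ult = 130.2 + 833.9 + 358.95 = 1323.1 kPa.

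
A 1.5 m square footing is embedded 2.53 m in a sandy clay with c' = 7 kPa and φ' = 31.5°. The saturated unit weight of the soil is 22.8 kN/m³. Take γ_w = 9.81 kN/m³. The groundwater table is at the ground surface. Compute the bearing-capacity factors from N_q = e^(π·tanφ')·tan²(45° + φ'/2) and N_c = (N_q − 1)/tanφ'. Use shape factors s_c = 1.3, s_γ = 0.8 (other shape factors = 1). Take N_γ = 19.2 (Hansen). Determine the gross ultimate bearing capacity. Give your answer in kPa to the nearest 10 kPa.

q_ult ≈ 1180 kPa

tan31.5° = 0.6128, so N_q = e^(π×0.6128)·tan²(60.75°) = 6.856 × 3.188 = 21.86.
N_c = (21.86 − 1)/tan31.5° = 34.04.
γ' = 22.8 − 9.81 = 12.99 kN/m³ (submerged throughout). q = 12.99 × 2.53 = 32.865 kPa; the same γ' applies in the ½γBN_γ term.
c·N_c·s_c = 7 × 34.042 × 1.3 = 309.79 kPa
q·N_q = 32.865 × 21.861 = 718.46 kPa
0.5·γ·B·N_γ·s_γ = 0.5 × 12.99 × 1.5 × 19.2 × 0.8 = 149.64 kPa
q_ult = 309.79 + 718.46 + 149.64 = 1177.9 kPa.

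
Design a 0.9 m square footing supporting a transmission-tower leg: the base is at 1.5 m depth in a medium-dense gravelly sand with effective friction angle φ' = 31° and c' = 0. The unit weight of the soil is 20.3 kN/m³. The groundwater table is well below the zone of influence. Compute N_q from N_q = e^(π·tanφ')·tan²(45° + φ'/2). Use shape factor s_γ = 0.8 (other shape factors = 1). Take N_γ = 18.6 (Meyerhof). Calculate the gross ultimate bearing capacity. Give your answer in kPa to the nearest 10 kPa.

tan31° = 0.6009, so N_q = e^(π×0.6009)·tan²(60.5°) = 6.604 × 3.124 = 20.63.
q = γ·D_f = 20.3 × 1.5 = 30.45 kPa.
q·N_q = 30.45 × 20.631 = 628.21 kPa
0.5·γ·B·N_γ·s_γ = 0.5 × 20.3 × 0.9 × 18.6 × 0.8 = 135.93 kPa
q_ult = 628.21 + 135.93 = 764.14 kPa.

q_ult ≈ 760 kPa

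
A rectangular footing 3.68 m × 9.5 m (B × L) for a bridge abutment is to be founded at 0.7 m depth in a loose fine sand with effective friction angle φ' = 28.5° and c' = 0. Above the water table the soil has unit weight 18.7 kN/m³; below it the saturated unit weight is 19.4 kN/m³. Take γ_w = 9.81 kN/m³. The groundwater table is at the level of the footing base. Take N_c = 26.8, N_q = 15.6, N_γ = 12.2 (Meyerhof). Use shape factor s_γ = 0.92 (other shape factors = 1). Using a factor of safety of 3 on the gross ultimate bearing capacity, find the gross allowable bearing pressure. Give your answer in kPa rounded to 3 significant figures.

Overburden at base level: q = 18.7 × 0.7 = 13.09 kPa.
Below the base the soil is submerged, so the ½γBN_γ term uses γ' = 19.4 − 9.81 = 9.59 kN/m³.
Surcharge term q·N_q = 13.09 × 15.6 = 204.2 kPa; self-weight term 0.5·γ·B·N_γ·s_γ = 0.5 × 9.59 × 3.68 × 12.2 × 0.92 = 198.05 kPa.
q_ult = 204.2 + 198.05 = 402.26 kPa.
q_all = 402.26 / 3 = 134.09 kPa.

q_all ≈ 134 kPa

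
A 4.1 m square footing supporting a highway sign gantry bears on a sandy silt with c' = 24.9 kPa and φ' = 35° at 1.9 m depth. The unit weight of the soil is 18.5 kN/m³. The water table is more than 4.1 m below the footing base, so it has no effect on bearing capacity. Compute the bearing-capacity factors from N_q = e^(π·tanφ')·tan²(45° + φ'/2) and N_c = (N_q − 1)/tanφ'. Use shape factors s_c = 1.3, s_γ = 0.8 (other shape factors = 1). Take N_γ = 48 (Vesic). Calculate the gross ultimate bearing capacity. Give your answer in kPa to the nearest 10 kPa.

q_ult ≈ 4120 kPa

tan35° = 0.7002, so N_q = e^(π×0.7002)·tan²(62.5°) = 9.023 × 3.69 = 33.3.
N_c = (33.3 − 1)/tan35° = 46.12.
q = γ·D_f = 18.5 × 1.9 = 35.15 kPa.
c·N_c·s_c = 24.9 × 46.124 × 1.3 = 1493 kPa
q·N_q = 35.15 × 33.296 = 1170.4 kPa
0.5·γ·B·N_γ·s_γ = 0.5 × 18.5 × 4.1 × 48 × 0.8 = 1456.3 kPa
q_ult = 1493 + 1170.4 + 1456.3 = 4119.7 kPa.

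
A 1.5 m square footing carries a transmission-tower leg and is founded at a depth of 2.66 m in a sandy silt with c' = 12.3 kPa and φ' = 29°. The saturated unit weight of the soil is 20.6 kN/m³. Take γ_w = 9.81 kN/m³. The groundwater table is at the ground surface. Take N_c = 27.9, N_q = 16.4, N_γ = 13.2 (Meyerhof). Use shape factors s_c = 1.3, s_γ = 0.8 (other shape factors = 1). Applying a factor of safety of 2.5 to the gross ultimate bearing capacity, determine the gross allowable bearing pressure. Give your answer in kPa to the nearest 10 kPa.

q_all ≈ 400 kPa

γ' = 20.6 − 9.81 = 10.79 kN/m³ (submerged throughout). q = 10.79 × 2.66 = 28.701 kPa; the same γ' applies in the ½γBN_γ term.
c·N_c·s_c = 12.3 × 27.9 × 1.3 = 446.12 kPa
q·N_q = 28.701 × 16.4 = 470.7 kPa
0.5·γ·B·N_γ·s_γ = 0.5 × 10.79 × 1.5 × 13.2 × 0.8 = 85.457 kPa
q_ult = 446.12 + 470.7 + 85.457 = 1002.3 kPa.
q_all = q_ult / FS = 1002.3 / 2.5 = 400.91 kPa.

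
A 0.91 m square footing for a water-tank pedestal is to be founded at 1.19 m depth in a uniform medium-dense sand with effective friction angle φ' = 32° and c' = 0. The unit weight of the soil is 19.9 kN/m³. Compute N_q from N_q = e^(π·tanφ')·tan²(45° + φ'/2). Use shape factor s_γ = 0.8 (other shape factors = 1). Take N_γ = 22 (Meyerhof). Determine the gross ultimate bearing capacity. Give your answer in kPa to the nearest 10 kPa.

q_ult ≈ 710 kPa

tan32° = 0.6249, so N_q = e^(π×0.6249)·tan²(61°) = 7.121 × 3.255 = 23.18.
Overburden at base level: q = 19.9 × 1.19 = 23.681 kPa.
Surcharge term q·N_q = 23.681 × 23.177 = 548.85 kPa; self-weight term 0.5·γ·B·N_γ·s_γ = 0.5 × 19.9 × 0.91 × 22 × 0.8 = 159.36 kPa.
q_ult = 548.85 + 159.36 = 708.21 kPa.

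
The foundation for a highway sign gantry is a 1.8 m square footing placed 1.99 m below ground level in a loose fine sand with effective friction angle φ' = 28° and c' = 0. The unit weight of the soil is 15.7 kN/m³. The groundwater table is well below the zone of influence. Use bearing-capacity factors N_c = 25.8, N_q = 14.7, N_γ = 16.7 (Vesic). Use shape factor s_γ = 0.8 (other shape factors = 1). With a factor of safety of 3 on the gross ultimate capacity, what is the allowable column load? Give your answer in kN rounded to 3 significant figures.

Overburden at base level: q = 15.7 × 1.99 = 31.243 kPa.
Surcharge term q·N_q = 31.243 × 14.7 = 459.27 kPa; self-weight term 0.5·γ·B·N_γ·s_γ = 0.5 × 15.7 × 1.8 × 16.7 × 0.8 = 188.78 kPa.
q_ult = 459.27 + 188.78 = 648.05 kPa.
Gross allowable pressure q_all = 648.05 / 3 = 216.02 kPa.
Footing area = 3.24 m², so allowable column load = 216.02 × 3.24 = 699.89 kN.

P_all ≈ 700 kN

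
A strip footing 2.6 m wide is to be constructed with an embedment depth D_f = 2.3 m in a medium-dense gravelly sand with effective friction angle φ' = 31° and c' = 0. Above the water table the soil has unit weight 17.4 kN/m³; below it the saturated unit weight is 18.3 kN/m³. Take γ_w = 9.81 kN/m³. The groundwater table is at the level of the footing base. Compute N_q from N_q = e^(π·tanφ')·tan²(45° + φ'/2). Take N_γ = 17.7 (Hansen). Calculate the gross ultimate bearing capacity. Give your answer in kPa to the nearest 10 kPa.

q_ult ≈ 1020 kPa

tan31° = 0.6009, so N_q = e^(π×0.6009)·tan²(60.5°) = 6.604 × 3.124 = 20.63.
Effective surcharge at the founding depth q = γ·D_f = 17.4 × 2.3 = 40.02 kPa.
The water table coincides with the base, so in the self-weight term γ → γ' = 8.49 kN/m³.
q_ult = q·N_q + 0.5·γ·B·N_γ
     = 40.02 × 20.631 + 0.5 × 8.49 × 2.6 × 17.7
     = 825.64 + 195.35 = 1021 kPa.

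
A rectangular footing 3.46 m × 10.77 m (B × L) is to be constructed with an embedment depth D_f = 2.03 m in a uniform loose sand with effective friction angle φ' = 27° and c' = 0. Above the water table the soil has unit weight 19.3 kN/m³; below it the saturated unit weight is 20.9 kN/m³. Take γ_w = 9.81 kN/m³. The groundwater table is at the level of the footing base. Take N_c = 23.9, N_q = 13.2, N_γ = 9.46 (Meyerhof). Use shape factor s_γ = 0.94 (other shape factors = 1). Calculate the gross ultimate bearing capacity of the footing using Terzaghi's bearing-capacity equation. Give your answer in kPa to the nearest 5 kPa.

q_ult ≈ 690 kPa

q = γ·D_f = 19.3 × 2.03 = 39.179 kPa.
For the ½γBN_γ term take γ' = 20.9 − 9.81 = 11.09 kN/m³ (soil below base is submerged).
q·N_q = 39.179 × 13.2 = 517.16 kPa
0.5·γ·B·N_γ·s_γ = 0.5 × 11.09 × 3.46 × 9.46 × 0.94 = 170.61 kPa
q_ult = 517.16 + 170.61 = 687.77 kPa.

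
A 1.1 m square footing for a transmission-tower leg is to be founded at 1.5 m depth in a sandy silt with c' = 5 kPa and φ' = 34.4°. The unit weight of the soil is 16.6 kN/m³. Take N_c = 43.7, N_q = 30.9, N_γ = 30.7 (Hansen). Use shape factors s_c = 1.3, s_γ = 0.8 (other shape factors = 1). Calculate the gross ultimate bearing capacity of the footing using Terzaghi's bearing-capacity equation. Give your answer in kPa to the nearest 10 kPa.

q_ult ≈ 1280 kPa

Overburden at base level: q = 16.6 × 1.5 = 24.9 kPa.
Cohesion term c·N_c·s_c = 5 × 43.7 × 1.3 = 284.05 kPa; surcharge term q·N_q = 24.9 × 30.9 = 769.41 kPa; self-weight term 0.5·γ·B·N_γ·s_γ = 0.5 × 16.6 × 1.1 × 30.7 × 0.8 = 224.23 kPa.
q_ult = 284.05 + 769.41 + 224.23 = 1277.7 kPa.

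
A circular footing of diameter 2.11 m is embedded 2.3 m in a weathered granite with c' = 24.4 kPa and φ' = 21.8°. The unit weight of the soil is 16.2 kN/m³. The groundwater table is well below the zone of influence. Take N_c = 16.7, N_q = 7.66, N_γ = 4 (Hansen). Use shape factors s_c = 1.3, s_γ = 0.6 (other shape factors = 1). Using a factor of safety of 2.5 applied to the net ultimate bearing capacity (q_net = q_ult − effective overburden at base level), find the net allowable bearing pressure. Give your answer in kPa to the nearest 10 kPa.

Overburden at base level: q = 16.2 × 2.3 = 37.26 kPa.
Cohesion term c·N_c·s_c = 24.4 × 16.7 × 1.3 = 529.72 kPa; surcharge term q·N_q = 37.26 × 7.66 = 285.41 kPa; self-weight term 0.5·γ·B·N_γ·s_γ = 0.5 × 16.2 × 2.11 × 4 × 0.6 = 41.018 kPa.
q_ult = 529.72 + 285.41 + 41.018 = 856.15 kPa.
Net ultimate: q_net = 856.15 − 37.26 = 818.89 kPa.
q_all(net) = 818.89 / 2.5 = 327.56 kPa.

q_all(net) ≈ 330 kPa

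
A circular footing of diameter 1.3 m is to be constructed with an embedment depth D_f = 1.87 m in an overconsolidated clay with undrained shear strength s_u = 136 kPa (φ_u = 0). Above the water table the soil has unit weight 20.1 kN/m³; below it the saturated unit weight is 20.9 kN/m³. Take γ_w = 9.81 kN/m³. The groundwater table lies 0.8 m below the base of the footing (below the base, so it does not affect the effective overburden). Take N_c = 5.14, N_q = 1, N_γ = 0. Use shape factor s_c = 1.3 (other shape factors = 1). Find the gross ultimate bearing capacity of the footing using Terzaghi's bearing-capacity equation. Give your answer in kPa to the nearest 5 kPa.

Effective surcharge at the founding depth q = γ·D_f = 20.1 × 1.87 = 37.587 kPa.
q_ult = c·N_c·s_c + q·N_q
     = 136 × 5.14 × 1.3 + 37.587 × 1
     = 908.75 + 37.587 = 946.34 kPa.

q_ult ≈ 945 kPa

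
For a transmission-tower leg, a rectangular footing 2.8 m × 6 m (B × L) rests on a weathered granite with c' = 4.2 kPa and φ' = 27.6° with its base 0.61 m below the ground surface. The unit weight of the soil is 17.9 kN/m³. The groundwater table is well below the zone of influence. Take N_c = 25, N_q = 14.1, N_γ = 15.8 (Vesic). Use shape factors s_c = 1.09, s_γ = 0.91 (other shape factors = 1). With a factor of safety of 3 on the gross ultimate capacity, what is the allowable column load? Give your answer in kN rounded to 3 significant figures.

Effective surcharge at the founding depth q = γ·D_f = 17.9 × 0.61 = 10.919 kPa.
q_ult = c·N_c·s_c + q·N_q + 0.5·γ·B·N_γ·s_γ
     = 4.2 × 25 × 1.09 + 10.919 × 14.1 + 0.5 × 17.9 × 2.8 × 15.8 × 0.91
     = 114.45 + 153.96 + 360.31 = 628.72 kPa.
Gross allowable pressure q_all = 628.72 / 3 = 209.57 kPa.
Footing area = 16.8 m², so allowable column load = 209.57 × 16.8 = 3520.8 kN.

P_all ≈ 3520 kN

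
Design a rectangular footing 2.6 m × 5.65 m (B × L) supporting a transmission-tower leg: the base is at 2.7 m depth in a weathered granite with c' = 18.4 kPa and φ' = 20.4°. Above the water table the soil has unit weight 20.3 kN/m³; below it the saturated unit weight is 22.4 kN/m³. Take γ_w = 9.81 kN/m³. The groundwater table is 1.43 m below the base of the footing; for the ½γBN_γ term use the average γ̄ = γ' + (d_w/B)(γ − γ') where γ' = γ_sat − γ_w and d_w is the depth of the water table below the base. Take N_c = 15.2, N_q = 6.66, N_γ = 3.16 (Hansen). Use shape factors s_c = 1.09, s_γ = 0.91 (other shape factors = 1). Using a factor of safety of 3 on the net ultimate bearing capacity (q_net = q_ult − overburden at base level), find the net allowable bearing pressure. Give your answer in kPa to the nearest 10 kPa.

q = γ·D_f = 20.3 × 2.7 = 54.81 kPa.
γ' = 12.59 kN/m³; averaging over the depth B below the base, γ̄ = γ' + (d_w/B)(γ − γ') = 16.831 kN/m³.
c·N_c·s_c = 18.4 × 15.2 × 1.09 = 304.85 kPa
q·N_q = 54.81 × 6.66 = 365.03 kPa
0.5·γ·B·N_γ·s_γ = 0.5 × 16.831 × 2.6 × 3.16 × 0.91 = 62.917 kPa
q_ult = 304.85 + 365.03 + 62.917 = 732.8 kPa.
q_net = 732.8 − 54.81 = 677.99 kPa.
q_all(net) = 677.99 / 3 = 226 kPa.

q_all(net) ≈ 230 kPa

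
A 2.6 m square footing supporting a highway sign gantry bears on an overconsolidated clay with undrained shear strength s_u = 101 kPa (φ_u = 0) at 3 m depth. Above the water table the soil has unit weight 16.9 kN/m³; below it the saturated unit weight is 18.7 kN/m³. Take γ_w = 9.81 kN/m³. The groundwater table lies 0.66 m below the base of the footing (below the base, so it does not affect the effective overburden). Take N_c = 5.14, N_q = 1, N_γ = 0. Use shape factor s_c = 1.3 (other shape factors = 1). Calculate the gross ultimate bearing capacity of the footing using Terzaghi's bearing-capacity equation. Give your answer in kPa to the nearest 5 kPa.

Overburden at base level: q = 16.9 × 3 = 50.7 kPa.
Cohesion term c·N_c·s_c = 101 × 5.14 × 1.3 = 674.88 kPa; surcharge term q·N_q = 50.7 × 1 = 50.7 kPa.
q_ult = 674.88 + 50.7 = 725.58 kPa.

q_ult ≈ 725 kPa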